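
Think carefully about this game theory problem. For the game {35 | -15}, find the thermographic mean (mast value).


Game = {35 | -15}, a switch {a | b} with numbers a > b.
Its thermograph has left wall a - t and right wall b + t, which meet at t = (a - b)/2, where both equal (a + b)/2. So the mast (mean value) is at (a + b)/2.
Mean = (35 + (-15))/2 = 20/2 = 10

10


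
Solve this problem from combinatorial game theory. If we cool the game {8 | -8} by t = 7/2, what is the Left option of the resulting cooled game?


Original game: {8 | -8} (a switch {a | b} with a > b).
Cooling by t (for t below the temperature (a - b)/2 = 8) taxes each move by t: {a | b} cooled by t is {a - t | b + t}.
Cooling amount: t = 7/2
Cooled Left option: 8 - 7/2 = 9/2
Cooled Right option: -8 + 7/2 = -9/2
Cooled game: {9/2 | -9/2}
Left option = 9/2

9/2


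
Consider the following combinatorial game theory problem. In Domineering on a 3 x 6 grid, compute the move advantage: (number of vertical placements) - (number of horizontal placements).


Board is 3 x 6 (rows x cols).
Left (vertical) placements: (rows-1) * cols = 2 * 6 = 12
Right (horizontal) placements: rows * (cols-1) = 3 * 5 = 15
Advantage = Left - Right = 12 - 15 = -3

-3


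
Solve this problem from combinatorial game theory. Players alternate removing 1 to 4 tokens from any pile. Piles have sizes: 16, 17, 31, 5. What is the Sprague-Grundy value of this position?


Subtraction set: {1, 2, 3, 4}
For this subtraction set, G(n) = n mod 5 (period = max + 1 = 5).
Pile 1 (size 16): G(16) = 16 mod 5 = 1
Pile 2 (size 17): G(17) = 17 mod 5 = 2
Pile 3 (size 31): G(31) = 31 mod 5 = 1
Pile 4 (size 5): G(5) = 5 mod 5 = 0
Total Grundy value = XOR of all: 1 XOR 2 XOR 1 XOR 0 = 2

2


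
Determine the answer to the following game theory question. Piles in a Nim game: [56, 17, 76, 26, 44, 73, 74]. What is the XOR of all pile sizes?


We need the XOR (exclusive or) of all pile sizes.
After XOR-ing pile 1 (size 56): 0 XOR 56 = 56
After XOR-ing pile 2 (size 17): 56 XOR 17 = 41
After XOR-ing pile 3 (size 76): 41 XOR 76 = 101
After XOR-ing pile 4 (size 26): 101 XOR 26 = 127
After XOR-ing pile 5 (size 44): 127 XOR 44 = 83
After XOR-ing pile 6 (size 73): 83 XOR 73 = 26
After XOR-ing pile 7 (size 74): 26 XOR 74 = 80
The Nim-value of this position is 80.

80


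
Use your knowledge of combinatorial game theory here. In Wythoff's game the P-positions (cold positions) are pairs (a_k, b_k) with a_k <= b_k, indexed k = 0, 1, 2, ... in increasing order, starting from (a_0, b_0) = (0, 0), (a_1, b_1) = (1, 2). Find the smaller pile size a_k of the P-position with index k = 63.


By Wythoff's theorem, a_k = floor(k * phi) and b_k = floor(k * phi^2) = a_k + k, where phi = (1 + sqrt(5))/2 is the golden ratio.
phi = (1 + sqrt(5))/2 = 1.618034
k = 63
k * phi = 63 * 1.618034 = 101.936141
a_63 = floor(k * phi) = 101

101


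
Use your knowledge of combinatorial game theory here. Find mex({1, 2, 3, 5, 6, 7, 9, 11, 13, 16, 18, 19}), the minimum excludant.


Set = {1, 2, 3, 5, 6, 7, 9, 11, 13, 16, 18, 19}
0 is NOT in the set. This is the mex.
mex = 0

0


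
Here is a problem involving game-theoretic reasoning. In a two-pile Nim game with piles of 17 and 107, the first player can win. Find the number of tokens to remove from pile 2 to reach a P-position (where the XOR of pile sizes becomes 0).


Piles: 17 and 107
Current XOR: 17 XOR 107 = 122 (non-zero, so this is an N-position).
To make the XOR zero, we need to find a move that balances the piles.
For pile 2 (size 107): target = 107 XOR 122 = 17
We reduce pile 2 from 107 to 17.
Tokens removed: 107 - 17 = 90
Verification: 17 XOR 17 = 0

90


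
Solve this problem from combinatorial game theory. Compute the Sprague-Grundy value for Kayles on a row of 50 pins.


Kayles: a move removes 1 or 2 adjacent pins from a contiguous row.
Removing pins from a row of k leaves two independent rows (a, b) with a + b = k - 1 (one pin) or a + b = k - 2 (two pins); an end removal gives a = 0.
By Sprague-Grundy, G(k) = mex{ G(a) XOR G(b) } over all these splits. G(0) = 0.
G(1): splits (0,0):0^0=0 -> mex({0}) = 1
G(2): splits (0,1):0^1=1 (0,0):0^0=0 -> mex({0, 1}) = 2
G(3): splits (0,2):0^2=2 (1,1):1^1=0 (0,1):0^1=1 -> mex({0, 1, 2}) = 3
G(4): splits (0,3):0^3=3 (1,2):1^2=3 (0,2):0^2=2 (1,1):1^1=0 -> mex({0, 2, 3}) = 1
G(5): splits (0,4):0^1=1 (1,3):1^3=2 (2,2):2^2=0 (0,3):0^3=3 (1,2):1^2=3 -> mex({0, 1, 2, 3}) = 4
G(6) = mex({0, 1, 2, 4}) = 3
G(7) = mex({0, 1, 3, 4, 5}) = 2
G(8) = mex({0, 2, 3, 5, 6}) = 1
G(9) = mex({0, 1, 2, 3, 6, 7}) = 4
G(10) = mex({0, 1, 3, 4, 5, 7}) = 2
G(11) = mex({0, 1, 2, 3, 4, 5}) = 6
G(12) = mex({0, 1, 2, 3, 5, 6, 7}) = 4
G(13) = mex({0, 2, 3, 4, 6, 7}) = 1
G(14) = mex({0, 1, 4, 5, 6, 7}) = 2
G(15) = mex({0, 1, 2, 3, 4, 5, 6}) = 7
G(16) = mex({0, 2, 3, 5, 6, 7}) = 1
G(17) = mex({0, 1, 2, 3, 5, 6, 7}) = 4
G(18) = mex({0, 1, 2, 4, 5, 6}) = 3
G(19) = mex({0, 1, 3, 4, 5, 7}) = 2
G(20) = mex({0, 2, 3, 4, 5, 6, 7}) = 1
G(21) = mex({0, 1, 2, 3, 5, 6, 7}) = 4
G(22) = mex({0, 1, 2, 3, 4, 5, 7}) = 6
G(23) = mex({0, 1, 2, 3, 4, 5, 6}) = 7
G(24) = mex({0, 1, 2, 3, 5, 6, 7}) = 4
G(25) = mex({0, 2, 3, 4, 6, 7}) = 1
G(26) = mex({0, 1, 3, 4, 5, 6, 7}) = 2
G(27) = mex({0, 1, 2, 3, 4, 5, 6, 7}) = 8
G(28) = mex({0, 1, 2, 3, 4, 6, 7, 8}) = 5
G(29) = mex({0, 1, 2, 3, 5, 6, 7, 8, 9}) = 4
G(30) = mex({0, 1, 2, 3, 4, 5, 6, 9, 10}) = 7
G(31) = mex({0, 1, 3, 4, 5, 7, 10, 11}) = 2
G(32) = mex({0, 2, 3, 4, 5, 6, 7, 9, 11}) = 1
G(33) = mex({0, 1, 2, 3, 4, 5, 6, 7, 9, 12}) = 8
G(34) = mex({0, 1, 2, 3, 4, 5, 7, 8, 11, 12}) = 6
G(35) = mex({0, 1, 2, 3, 4, 5, 6, 8, 9, 10, 11}) = 7
G(36) = mex({0, 1, 2, 3, 5, 6, 7, 9, 10}) = 4
G(37) = mex({0, 2, 3, 4, 6, 7, 9, 10, 11, 12}) = 1
G(38) = mex({0, 1, 3, 4, 5, 6, 7, 9, 10, 11, 12}) = 2
G(39) = mex({0, 1, 2, 4, 5, 6, 7, 9, 10, 12, 14}) = 3
G(40) = mex({0, 2, 3, 4, 6, 7, 11, 12, 14}) = 1
G(41) = mex({0, 1, 2, 3, 5, 6, 7, 9, 10, 11, 12}) = 4
G(42) = mex({0, 1, 2, 3, 4, 5, 6, 9, 10}) = 7
G(43) = mex({0, 1, 3, 4, 5, 7, 9, 10, 12, 15}) = 2
G(44) = mex({0, 2, 3, 4, 5, 6, 7, 9, 10, 12, 15}) = 1
G(45) = mex({0, 1, 2, 3, 4, 5, 6, 7, 9, 10, 12, 14}) = 8
G(46) = mex({0, 1, 3, 4, 5, 7, 8, 11, 12, 14}) = 2
G(47) = mex({0, 1, 2, 3, 4, 5, 6, 8, 9, 10, 11, 12}) = 7
G(48) = mex({0, 1, 2, 3, 5, 6, 7, 9, 10}) = 4
G(49) = mex({0, 2, 3, 4, 6, 7, 9, 10, 11, 12, 15}) = 1
G(50) = mex({0, 1, 4, 5, 6, 7, 9, 11, 12, 14, 15}) = 2
Therefore G(50) = 2.

2


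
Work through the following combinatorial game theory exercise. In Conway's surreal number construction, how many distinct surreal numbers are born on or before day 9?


Day 0: {|} = 0 is born. Count = 1.
Day n: the number of surreal numbers born by day n is 2^(n+1) - 1.
By day 0: 2^1 - 1 = 1
By day 1: 2^2 - 1 = 3
By day 2: 2^3 - 1 = 7
By day 3: 2^4 - 1 = 15
By day 4: 2^5 - 1 = 31
By day 5: 2^6 - 1 = 63
By day 6: 2^7 - 1 = 127
By day 7: 2^8 - 1 = 255
By day 8: 2^9 - 1 = 511
By day 9: 2^10 - 1 = 1023
By day 9: 1023 surreal numbers.

1023


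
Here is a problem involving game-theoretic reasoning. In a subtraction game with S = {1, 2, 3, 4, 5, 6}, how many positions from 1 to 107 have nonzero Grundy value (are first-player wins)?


Subtraction set S = {1, 2, 3, 4, 5, 6}, so G(n) = n mod 7.
G(n) = 0 when n is a multiple of 7.
Multiples of 7 in [1, 107]: 15
N-positions (nonzero Grundy) = 107 - 15 = 92

92


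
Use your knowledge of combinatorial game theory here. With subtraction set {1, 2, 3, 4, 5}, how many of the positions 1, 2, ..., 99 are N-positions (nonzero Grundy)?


Subtraction set S = {1, 2, 3, 4, 5}, so G(n) = n mod 6.
G(n) = 0 when n is a multiple of 6.
Multiples of 6 in [1, 99]: 16
N-positions (nonzero Grundy) = 99 - 16 = 83

83


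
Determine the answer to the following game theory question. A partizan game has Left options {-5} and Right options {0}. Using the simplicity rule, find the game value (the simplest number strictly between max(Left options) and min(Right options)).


Left options: {-5}, max = -5
Right options: {0}, min = 0
All options are numbers and max(Left) < min(Right), so by the simplicity theorem the value is the simplest (earliest-born) number strictly between -5 and 0.
Integers -4 through -1 all lie strictly between -5 and 0.
Among integers, the simplest (lowest birthday = smallest |n|; 0 is born on day 0, +-n on day n) is -1.
No non-integer in the interval can be simpler: if x is a non-integer in the interval, then floor(x) or ceil(x) also lies in the interval (the interval contains an integer), and both are proper prefixes of x's sign expansion, i.e. born earlier. So the game value is -1.
Game value = -1

-1


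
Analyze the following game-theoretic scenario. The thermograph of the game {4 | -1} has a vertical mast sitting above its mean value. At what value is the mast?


Game = {4 | -1}, a switch {a | b} with numbers a > b.
Its thermograph has left wall a - t and right wall b + t, which meet at t = (a - b)/2, where both equal (a + b)/2. So the mast (mean value) is at (a + b)/2.
Mean = (4 + (-1))/2 = 3/2 = 3/2

3/2


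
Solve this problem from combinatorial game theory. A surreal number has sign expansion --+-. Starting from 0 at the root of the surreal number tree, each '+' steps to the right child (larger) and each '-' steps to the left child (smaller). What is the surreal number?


Sign expansion: --+-
Rule: track bounds (lo, hi), initially (-inf, +inf). On '+', the current value becomes lo and we move to the simplest number in (value, hi): value + 1 if hi = +inf, otherwise the midpoint (value + hi)/2. On '-', the current value becomes hi and we move to value - 1 if lo = -inf, otherwise the midpoint (lo + value)/2.
Start at 0.
Step 1: sign = -, move left. Bounds: (-inf, 0). Value = -1
Step 2: sign = -, move left. Bounds: (-inf, -1). Value = -2
Step 3: sign = +, move right. Bounds: (-2, -1). Value = -3/2
Step 4: sign = -, move left. Bounds: (-2, -3/2). Value = -7/4
The surreal number with sign expansion --+- is -7/4.

-7/4


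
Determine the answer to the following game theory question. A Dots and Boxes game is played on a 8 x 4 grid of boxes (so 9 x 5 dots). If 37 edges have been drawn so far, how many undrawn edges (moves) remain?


Grid: 8 x 4 boxes, i.e. 9 rows and 5 columns of dots.
Horizontal edges: (rows + 1) * cols = 9 * 4 = 36
Vertical edges: rows * (cols + 1) = 8 * 5 = 40
Total edges: 36 + 40 = 76
Edges drawn: 37
Remaining: 76 - 37 = 39

39


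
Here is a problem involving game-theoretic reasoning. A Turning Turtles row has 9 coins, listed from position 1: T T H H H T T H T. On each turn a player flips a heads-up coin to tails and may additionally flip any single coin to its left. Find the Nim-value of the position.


Coins: T T H H H T T H T
Key fact: a single head at position k behaves exactly like a Nim heap of size k (turning it to T and optionally flipping a coin at j < k corresponds to moving the heap from k to j, or to 0), and heads combine as a disjunctive sum (two heads at the same place would cancel, matching j XOR j = 0). So the Nim-value is the XOR of the 1-indexed positions of the heads.
Face-up positions (1-indexed): [3, 4, 5, 8]
XOR 0 with 3: 0 XOR 3 = 3
XOR 3 with 4: 3 XOR 4 = 7
XOR 7 with 5: 7 XOR 5 = 2
XOR 2 with 8: 2 XOR 8 = 10
Nim-value = 10

10


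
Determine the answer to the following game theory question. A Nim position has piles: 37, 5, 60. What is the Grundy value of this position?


We need the XOR (exclusive or) of all pile sizes.
After XOR-ing pile 1 (size 37): 0 XOR 37 = 37
After XOR-ing pile 2 (size 5): 37 XOR 5 = 32
After XOR-ing pile 3 (size 60): 32 XOR 60 = 28
The Nim-value of this position is 28.

28


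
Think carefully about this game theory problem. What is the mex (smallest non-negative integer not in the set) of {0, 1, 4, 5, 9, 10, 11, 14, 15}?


Set = {0, 1, 4, 5, 9, 10, 11, 14, 15}
0 is in the set.
1 is in the set.
2 is NOT in the set. This is the mex.
mex = 2

2


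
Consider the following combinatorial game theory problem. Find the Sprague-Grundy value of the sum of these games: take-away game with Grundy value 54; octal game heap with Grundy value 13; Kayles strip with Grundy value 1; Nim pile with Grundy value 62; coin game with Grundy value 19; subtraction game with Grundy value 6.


By the Sprague-Grundy theorem, the Grundy value of a sum of games is the XOR of individual Grundy values.
take-away game: Grundy value = 54. Running XOR: 0 XOR 54 = 54
octal game heap: Grundy value = 13. Running XOR: 54 XOR 13 = 59
Kayles strip: Grundy value = 1. Running XOR: 59 XOR 1 = 58
Nim pile: Grundy value = 62. Running XOR: 58 XOR 62 = 4
coin game: Grundy value = 19. Running XOR: 4 XOR 19 = 23
subtraction game: Grundy value = 6. Running XOR: 23 XOR 6 = 17
The combined Grundy value is 17.

17


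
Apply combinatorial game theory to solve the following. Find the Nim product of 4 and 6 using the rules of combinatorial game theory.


Nim multiplication is bilinear over XOR: (u XOR v) * w = (u*w) XOR (v*w).
So we split each operand into its bit components and XOR the pairwise Nim products.
4 = 4 (as XOR of powers of 2).
6 = 2 + 4 (as XOR of powers of 2).
Using the standard Nim-product table on single bits:
  2*2 = 3,   2*4 = 8,   2*8 = 12,
  4*4 = 6,   4*8 = 11,  8*8 = 13,
and  1*x = x (identity), k*l = l*k (commutative).
Pairwise Nim products:
  4 * 2 = 8
  4 * 4 = 6
XOR them: 8 XOR 6 = 14.
Result: 4 * 6 = 14 (in Nim).

14


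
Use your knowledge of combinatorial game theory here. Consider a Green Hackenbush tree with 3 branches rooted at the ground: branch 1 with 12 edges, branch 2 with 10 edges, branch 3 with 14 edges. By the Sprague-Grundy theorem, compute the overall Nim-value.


The tree has 3 branches from the ground vertex.
In Green Hackenbush, the Nim-value of a simple path of length k is k.
Branch 1: length 12, Nim-value = 12
Branch 2: length 10, Nim-value = 10
Branch 3: length 14, Nim-value = 14
Total Nim-value = XOR of all branch values:
0 XOR 12 = 12
12 XOR 10 = 6
6 XOR 14 = 8
Nim-value of the tree = 8

8


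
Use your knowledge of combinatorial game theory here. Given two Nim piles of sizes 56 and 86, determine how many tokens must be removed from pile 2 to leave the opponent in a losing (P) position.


Piles: 56 and 86
Current XOR: 56 XOR 86 = 110 (non-zero, so this is an N-position).
To make the XOR zero, we need to find a move that balances the piles.
For pile 2 (size 86): target = 86 XOR 110 = 56
We reduce pile 2 from 86 to 56.
Tokens removed: 86 - 56 = 30
Verification: 56 XOR 56 = 0

30


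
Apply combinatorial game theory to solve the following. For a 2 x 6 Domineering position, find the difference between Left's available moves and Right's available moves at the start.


Board is 2 x 6 (rows x cols).
Left (vertical) placements: (rows-1) * cols = 1 * 6 = 6
Right (horizontal) placements: rows * (cols-1) = 2 * 5 = 10
Advantage = Left - Right = 6 - 10 = -4

-4


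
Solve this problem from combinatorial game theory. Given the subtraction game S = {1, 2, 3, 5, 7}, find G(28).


The subtraction set is S = {1, 2, 3, 5, 7}.
G(k) = mex{ G(k - s) : s in S, s <= k }. We compute iteratively: G(0) = 0.
G(1) = mex({0}) = 1
G(2) = mex({0, 1}) = 2
G(3) = mex({0, 1, 2}) = 3
G(4) = mex({1, 2, 3}) = 0
G(5) = mex({0, 2, 3}) = 1
G(6) = mex({0, 1, 3}) = 2
G(7) = mex({0, 1, 2}) = 3
G(8) = mex({1, 2, 3}) = 0
G(9) = mex({0, 2, 3}) = 1
G(10) = mex({0, 1, 3}) = 2
Observe that G(4)..G(10) = 0, 1, 2, 3, 0, 1, 2 repeats G(0)..G(6) = 0, 1, 2, 3, 0, 1, 2.
For k >= max(S) = 7, G(k) is determined by the previous 7 values G(k-7)..G(k-1); a window of 7 consecutive values has recurred shifted by 4, so by induction G(k + 4) = G(k) for all k >= 0: the sequence is periodic from the start with period 4.
One period: G(0..3) = 0, 1, 2, 3.
28 mod 4 = 0, so G(28) = G(0) = 0.

0


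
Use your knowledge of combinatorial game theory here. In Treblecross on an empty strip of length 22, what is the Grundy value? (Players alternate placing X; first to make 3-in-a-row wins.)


Treblecross: place X on empty cells; 3-in-a-row wins.
Playing within two cells of an existing X lets the opponent win at once, so sensible play treats the cells i-2..i+2 around each X as dead. The player left with no safe cell loses, so this is a normal-play take-away game on strips of safe cells.
Placing X at cell i (0-indexed) of a strip of k safe cells leaves independent strips of sizes max(0, i-2) and max(0, k-i-3). Hence G(k) = mex{ G(max(0,i-2)) XOR G(max(0,k-i-3)) : 0 <= i < k }, with G(0) = 0.
G(1): splits (0,0):0^0=0 -> mex({0}) = 1
G(2): splits (0,0):0^0=0 -> mex({0}) = 1
G(3): splits (0,0):0^0=0 -> mex({0}) = 1
G(4): splits (0,1):0^1=1 (0,0):0^0=0 -> mex({0, 1}) = 2
G(5): splits (0,2):0^1=1 (0,1):0^1=1 (0,0):0^0=0 -> mex({0, 1}) = 2
G(6) = mex({1}) = 0
G(7) = mex({0, 1, 2}) = 3
G(8) = mex({0, 1, 2}) = 3
G(9) = mex({0, 2}) = 1
G(10) = mex({0, 2, 3}) = 1
G(11) = mex({0, 3}) = 1
G(12) = mex({1, 3}) = 0
G(13) = mex({0, 1, 2, 3}) = 4
G(14) = mex({0, 1, 2}) = 3
G(15) = mex({0, 1, 2}) = 3
G(16) = mex({0, 1, 2, 4}) = 3
G(17) = mex({0, 1, 3, 4}) = 2
G(18) = mex({0, 1, 3, 4}) = 2
G(19) = mex({0, 1, 3, 5}) = 2
G(20) = mex({0, 1, 2, 3, 5}) = 4
G(21) = mex({0, 1, 2, 3, 5}) = 4
G(22) = mex({1, 2, 6}) = 0
Therefore G(22) = 0.

0


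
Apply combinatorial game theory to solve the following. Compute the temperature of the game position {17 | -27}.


The game is {17 | -27}, a switch {a | b} with numbers a > b.
Cooling {a | b} by t gives {a - t | b + t}, which stops being hot when a - t = b + t, i.e. at t = (a - b)/2. So the temperature of a switch is (a - b)/2.
Temperature = (Left option - Right option) / 2
= (17 - (-27)) / 2
= 44 / 2
= 22

22


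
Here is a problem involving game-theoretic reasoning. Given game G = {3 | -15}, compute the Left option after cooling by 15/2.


Original game: {3 | -15} (a switch {a | b} with a > b).
Cooling by t (for t below the temperature (a - b)/2 = 9) taxes each move by t: {a | b} cooled by t is {a - t | b + t}.
Cooling amount: t = 15/2
Cooled Left option: 3 - 15/2 = -9/2
Cooled Right option: -15 + 15/2 = -15/2
Cooled game: {-9/2 | -15/2}
Left option = -9/2

-9/2


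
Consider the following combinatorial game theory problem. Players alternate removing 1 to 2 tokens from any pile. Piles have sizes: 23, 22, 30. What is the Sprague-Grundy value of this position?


Subtraction set: {1, 2}
For this subtraction set, G(n) = n mod 3 (period = max + 1 = 3).
Pile 1 (size 23): G(23) = 23 mod 3 = 2
Pile 2 (size 22): G(22) = 22 mod 3 = 1
Pile 3 (size 30): G(30) = 30 mod 3 = 0
Total Grundy value = XOR of all: 2 XOR 1 XOR 0 = 3

3


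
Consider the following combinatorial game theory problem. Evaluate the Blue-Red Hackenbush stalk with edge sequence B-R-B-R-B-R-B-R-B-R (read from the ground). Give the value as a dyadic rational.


Edges (from ground): B-R-B-R-B-R-B-R-B-R
By Berlekamp's sign-expansion rule, a Blue-Red Hackenbush stalk has the value of the surreal number whose sign sequence is the edge sequence with B -> + and R -> -.
Sign sequence: +-+-+-+-+-
Trace the sign expansion in the surreal number tree, starting from 0:
Edge 1: B (sign +) -> bounds (0, +inf), value = 1
Edge 2: R (sign -) -> bounds (0, 1), value = 1/2
Edge 3: B (sign +) -> bounds (1/2, 1), value = 3/4
Edge 4: R (sign -) -> bounds (1/2, 3/4), value = 5/8
Edge 5: B (sign +) -> bounds (5/8, 3/4), value = 11/16
Edge 6: R (sign -) -> bounds (5/8, 11/16), value = 21/32
Edge 7: B (sign +) -> bounds (21/32, 11/16), value = 43/64
Edge 8: R (sign -) -> bounds (21/32, 43/64), value = 85/128
Edge 9: B (sign +) -> bounds (85/128, 43/64), value = 171/256
Edge 10: R (sign -) -> bounds (85/128, 171/256), value = 341/512
Game value = 341/512

341/512


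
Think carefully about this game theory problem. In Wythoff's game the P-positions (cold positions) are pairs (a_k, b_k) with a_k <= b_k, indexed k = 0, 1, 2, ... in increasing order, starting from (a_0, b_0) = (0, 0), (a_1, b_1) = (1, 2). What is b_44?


By Wythoff's theorem, a_k = floor(k * phi) and b_k = floor(k * phi^2) = a_k + k, where phi = (1 + sqrt(5))/2 is the golden ratio.
phi = (1 + sqrt(5))/2 = 1.618034
phi^2 = phi + 1 = 2.618034
k = 44
k * phi^2 = 44 * 2.618034 = 115.193496
b_44 = floor(k * phi^2) = 115 (check: a_44 + k = 71 + 44 = 115)

115


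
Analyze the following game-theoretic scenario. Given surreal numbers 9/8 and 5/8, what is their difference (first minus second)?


x = 9/8, y = 5/8
Converting to common denominator: 8
x = 9/8, y = 5/8
x - y = 9/8 - 5/8 = 1/2

1/2


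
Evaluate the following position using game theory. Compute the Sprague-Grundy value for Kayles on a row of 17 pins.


Kayles: a move removes 1 or 2 adjacent pins from a contiguous row.
Removing pins from a row of k leaves two independent rows (a, b) with a + b = k - 1 (one pin) or a + b = k - 2 (two pins); an end removal gives a = 0.
By Sprague-Grundy, G(k) = mex{ G(a) XOR G(b) } over all these splits. G(0) = 0.
G(1): splits (0,0):0^0=0 -> mex({0}) = 1
G(2): splits (0,1):0^1=1 (0,0):0^0=0 -> mex({0, 1}) = 2
G(3): splits (0,2):0^2=2 (1,1):1^1=0 (0,1):0^1=1 -> mex({0, 1, 2}) = 3
G(4): splits (0,3):0^3=3 (1,2):1^2=3 (0,2):0^2=2 (1,1):1^1=0 -> mex({0, 2, 3}) = 1
G(5): splits (0,4):0^1=1 (1,3):1^3=2 (2,2):2^2=0 (0,3):0^3=3 (1,2):1^2=3 -> mex({0, 1, 2, 3}) = 4
G(6) = mex({0, 1, 2, 4}) = 3
G(7) = mex({0, 1, 3, 4, 5}) = 2
G(8) = mex({0, 2, 3, 5, 6}) = 1
G(9) = mex({0, 1, 2, 3, 6, 7}) = 4
G(10) = mex({0, 1, 3, 4, 5, 7}) = 2
G(11) = mex({0, 1, 2, 3, 4, 5}) = 6
G(12) = mex({0, 1, 2, 3, 5, 6, 7}) = 4
G(13) = mex({0, 2, 3, 4, 6, 7}) = 1
G(14) = mex({0, 1, 4, 5, 6, 7}) = 2
G(15) = mex({0, 1, 2, 3, 4, 5, 6}) = 7
G(16) = mex({0, 2, 3, 5, 6, 7}) = 1
G(17) = mex({0, 1, 2, 3, 5, 6, 7}) = 4
Therefore G(17) = 4.

4


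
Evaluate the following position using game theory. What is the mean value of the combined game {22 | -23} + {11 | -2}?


G1 = {22 | -23}, G2 = {11 | -2}
Each is a switch {a | b} with numbers a > b; its mean value is (a + b)/2, and mean value is additive over game sums: m(G1 + G2) = m(G1) + m(G2).
Mean of G1 = (22 + (-23))/2 = -1/2 = -1/2
Mean of G2 = (11 + (-2))/2 = 9/2 = 9/2
Mean of G1 + G2 = -1/2 + 9/2 = 4

4


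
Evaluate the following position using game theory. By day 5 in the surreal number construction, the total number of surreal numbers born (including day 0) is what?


Day 0: {|} = 0 is born. Count = 1.
Day n: the number of surreal numbers born by day n is 2^(n+1) - 1.
By day 0: 2^1 - 1 = 1
By day 1: 2^2 - 1 = 3
By day 2: 2^3 - 1 = 7
By day 3: 2^4 - 1 = 15
By day 4: 2^5 - 1 = 31
By day 5: 2^6 - 1 = 63
By day 5: 63 surreal numbers.

63


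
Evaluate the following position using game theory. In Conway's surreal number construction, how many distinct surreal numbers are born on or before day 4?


Day 0: {|} = 0 is born. Count = 1.
Day n: the number of surreal numbers born by day n is 2^(n+1) - 1.
By day 0: 2^1 - 1 = 1
By day 1: 2^2 - 1 = 3
By day 2: 2^3 - 1 = 7
By day 3: 2^4 - 1 = 15
By day 4: 2^5 - 1 = 31
By day 4: 31 surreal numbers.

31


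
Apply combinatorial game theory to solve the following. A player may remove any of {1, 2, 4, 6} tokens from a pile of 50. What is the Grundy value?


The subtraction set is S = {1, 2, 4, 6}.
G(k) = mex{ G(k - s) : s in S, s <= k }. We compute iteratively: G(0) = 0.
G(1) = mex({0}) = 1
G(2) = mex({0, 1}) = 2
G(3) = mex({1, 2}) = 0
G(4) = mex({0, 2}) = 1
G(5) = mex({0, 1}) = 2
G(6) = mex({0, 1, 2}) = 3
G(7) = mex({0, 1, 2, 3}) = 4
G(8) = mex({1, 2, 3, 4}) = 0
G(9) = mex({0, 2, 4}) = 1
G(10) = mex({0, 1, 3}) = 2
G(11) = mex({1, 2, 4}) = 0
G(12) = mex({0, 2, 3}) = 1
G(13) = mex({0, 1, 4}) = 2
Observe that G(8)..G(13) = 0, 1, 2, 0, 1, 2 repeats G(0)..G(5) = 0, 1, 2, 0, 1, 2.
For k >= max(S) = 6, G(k) is determined by the previous 6 values G(k-6)..G(k-1); a window of 6 consecutive values has recurred shifted by 8, so by induction G(k + 8) = G(k) for all k >= 0: the sequence is periodic from the start with period 8.
One period: G(0..7) = 0, 1, 2, 0, 1, 2, 3, 4.
50 mod 8 = 2, so G(50) = G(2) = 2.

2


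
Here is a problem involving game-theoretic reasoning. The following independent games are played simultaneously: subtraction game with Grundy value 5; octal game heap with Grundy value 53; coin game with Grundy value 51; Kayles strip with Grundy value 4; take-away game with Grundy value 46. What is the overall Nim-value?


By the Sprague-Grundy theorem, the Grundy value of a sum of games is the XOR of individual Grundy values.
subtraction game: Grundy value = 5. Running XOR: 0 XOR 5 = 5
octal game heap: Grundy value = 53. Running XOR: 5 XOR 53 = 48
coin game: Grundy value = 51. Running XOR: 48 XOR 51 = 3
Kayles strip: Grundy value = 4. Running XOR: 3 XOR 4 = 7
take-away game: Grundy value = 46. Running XOR: 7 XOR 46 = 41
The combined Grundy value is 41.

41


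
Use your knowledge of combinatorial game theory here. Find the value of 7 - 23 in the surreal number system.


x = 7, y = 23
x - y = 7 - 23 = -16

-16


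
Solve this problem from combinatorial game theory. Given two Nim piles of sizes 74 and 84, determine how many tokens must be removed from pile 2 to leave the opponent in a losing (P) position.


Piles: 74 and 84
Current XOR: 74 XOR 84 = 30 (non-zero, so this is an N-position).
To make the XOR zero, we need to find a move that balances the piles.
For pile 2 (size 84): target = 84 XOR 30 = 74
We reduce pile 2 from 84 to 74.
Tokens removed: 84 - 74 = 10
Verification: 74 XOR 74 = 0

10


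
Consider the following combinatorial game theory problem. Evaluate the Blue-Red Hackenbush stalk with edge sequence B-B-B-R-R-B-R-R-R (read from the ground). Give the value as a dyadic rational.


Edges (from ground): B-B-B-R-R-B-R-R-R
By Berlekamp's sign-expansion rule, a Blue-Red Hackenbush stalk has the value of the surreal number whose sign sequence is the edge sequence with B -> + and R -> -.
Sign sequence: +++--+---
Trace the sign expansion in the surreal number tree, starting from 0:
Edge 1: B (sign +) -> bounds (0, +inf), value = 1
Edge 2: B (sign +) -> bounds (1, +inf), value = 2
Edge 3: B (sign +) -> bounds (2, +inf), value = 3
Edge 4: R (sign -) -> bounds (2, 3), value = 5/2
Edge 5: R (sign -) -> bounds (2, 5/2), value = 9/4
Edge 6: B (sign +) -> bounds (9/4, 5/2), value = 19/8
Edge 7: R (sign -) -> bounds (9/4, 19/8), value = 37/16
Edge 8: R (sign -) -> bounds (9/4, 37/16), value = 73/32
Edge 9: R (sign -) -> bounds (9/4, 73/32), value = 145/64
Game value = 145/64

145/64


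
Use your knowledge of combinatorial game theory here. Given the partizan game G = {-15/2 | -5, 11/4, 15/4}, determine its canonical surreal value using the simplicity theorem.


Left options: {-15/2}, max = -15/2
Right options: {-5, 11/4, 15/4}, min = -5
All options are numbers and max(Left) < min(Right), so by the simplicity theorem the value is the simplest (earliest-born) number strictly between -15/2 and -5.
Integers -7 through -6 all lie strictly between -15/2 and -5.
Among integers, the simplest (lowest birthday = smallest |n|; 0 is born on day 0, +-n on day n) is -6.
No non-integer in the interval can be simpler: if x is a non-integer in the interval, then floor(x) or ceil(x) also lies in the interval (the interval contains an integer), and both are proper prefixes of x's sign expansion, i.e. born earlier. So the game value is -6.
Game value = -6

-6


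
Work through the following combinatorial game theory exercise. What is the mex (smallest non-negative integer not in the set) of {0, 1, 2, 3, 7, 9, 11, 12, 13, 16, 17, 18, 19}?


Set = {0, 1, 2, 3, 7, 9, 11, 12, 13, 16, 17, 18, 19}
0 is in the set.
1 is in the set.
2 is in the set.
3 is in the set.
4 is NOT in the set. This is the mex.
mex = 4

4


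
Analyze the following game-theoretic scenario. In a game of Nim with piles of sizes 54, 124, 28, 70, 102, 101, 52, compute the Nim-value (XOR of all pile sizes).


We need the XOR (exclusive or) of all pile sizes.
After XOR-ing pile 1 (size 54): 0 XOR 54 = 54
After XOR-ing pile 2 (size 124): 54 XOR 124 = 74
After XOR-ing pile 3 (size 28): 74 XOR 28 = 86
After XOR-ing pile 4 (size 70): 86 XOR 70 = 16
After XOR-ing pile 5 (size 102): 16 XOR 102 = 118
After XOR-ing pile 6 (size 101): 118 XOR 101 = 19
After XOR-ing pile 7 (size 52): 19 XOR 52 = 39
The Nim-value of this position is 39.

39


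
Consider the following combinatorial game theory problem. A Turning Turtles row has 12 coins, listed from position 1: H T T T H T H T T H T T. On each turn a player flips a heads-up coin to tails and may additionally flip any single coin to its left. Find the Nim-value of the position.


Coins: H T T T H T H T T H T T
Key fact: a single head at position k behaves exactly like a Nim heap of size k (turning it to T and optionally flipping a coin at j < k corresponds to moving the heap from k to j, or to 0), and heads combine as a disjunctive sum (two heads at the same place would cancel, matching j XOR j = 0). So the Nim-value is the XOR of the 1-indexed positions of the heads.
Face-up positions (1-indexed): [1, 5, 7, 10]
XOR 0 with 1: 0 XOR 1 = 1
XOR 1 with 5: 1 XOR 5 = 4
XOR 4 with 7: 4 XOR 7 = 3
XOR 3 with 10: 3 XOR 10 = 9
Nim-value = 9

9


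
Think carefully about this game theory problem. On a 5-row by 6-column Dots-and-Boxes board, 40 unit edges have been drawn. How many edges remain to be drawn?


Grid: 5 x 6 boxes, i.e. 6 rows and 7 columns of dots.
Horizontal edges: (rows + 1) * cols = 6 * 6 = 36
Vertical edges: rows * (cols + 1) = 5 * 7 = 35
Total edges: 36 + 35 = 71
Edges drawn: 40
Remaining: 71 - 40 = 31

31


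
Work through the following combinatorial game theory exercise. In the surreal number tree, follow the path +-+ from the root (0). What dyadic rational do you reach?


Sign expansion: +-+
Rule: track bounds (lo, hi), initially (-inf, +inf). On '+', the current value becomes lo and we move to the simplest number in (value, hi): value + 1 if hi = +inf, otherwise the midpoint (value + hi)/2. On '-', the current value becomes hi and we move to value - 1 if lo = -inf, otherwise the midpoint (lo + value)/2.
Start at 0.
Step 1: sign = +, move right. Bounds: (0, +inf). Value = 1
Step 2: sign = -, move left. Bounds: (0, 1). Value = 1/2
Step 3: sign = +, move right. Bounds: (1/2, 1). Value = 3/4
The surreal number with sign expansion +-+ is 3/4.

3/4


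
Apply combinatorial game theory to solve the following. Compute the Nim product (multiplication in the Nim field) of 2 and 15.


Nim multiplication is bilinear over XOR: (u XOR v) * w = (u*w) XOR (v*w).
So we split each operand into its bit components and XOR the pairwise Nim products.
2 = 2 (as XOR of powers of 2).
15 = 1 + 2 + 4 + 8 (as XOR of powers of 2).
Using the standard Nim-product table on single bits:
  2*2 = 3,   2*4 = 8,   2*8 = 12,
  4*4 = 6,   4*8 = 11,  8*8 = 13,
and  1*x = x (identity), k*l = l*k (commutative).
Pairwise Nim products:
  2 * 1 = 2
  2 * 2 = 3
  2 * 4 = 8
  2 * 8 = 12
XOR them: 2 XOR 3 XOR 8 XOR 12 = 5.
Result: 2 * 15 = 5 (in Nim).

5


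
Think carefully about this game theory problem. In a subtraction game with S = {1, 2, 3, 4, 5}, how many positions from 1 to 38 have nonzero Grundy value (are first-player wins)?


Subtraction set S = {1, 2, 3, 4, 5}, so G(n) = n mod 6.
G(n) = 0 when n is a multiple of 6.
Multiples of 6 in [1, 38]: 6
N-positions (nonzero Grundy) = 38 - 6 = 32

32


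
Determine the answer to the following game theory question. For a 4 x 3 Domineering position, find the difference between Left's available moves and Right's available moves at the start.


Board is 4 x 3 (rows x cols).
Left (vertical) placements: (rows-1) * cols = 3 * 3 = 9
Right (horizontal) placements: rows * (cols-1) = 4 * 2 = 8
Advantage = Left - Right = 9 - 8 = 1

1


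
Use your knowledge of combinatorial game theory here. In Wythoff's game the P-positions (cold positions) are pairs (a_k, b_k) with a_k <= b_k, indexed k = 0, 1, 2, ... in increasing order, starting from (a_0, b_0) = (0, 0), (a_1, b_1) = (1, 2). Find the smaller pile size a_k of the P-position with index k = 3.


By Wythoff's theorem, a_k = floor(k * phi) and b_k = floor(k * phi^2) = a_k + k, where phi = (1 + sqrt(5))/2 is the golden ratio.
phi = (1 + sqrt(5))/2 = 1.618034
k = 3
k * phi = 3 * 1.618034 = 4.854102
a_3 = floor(k * phi) = 4

4


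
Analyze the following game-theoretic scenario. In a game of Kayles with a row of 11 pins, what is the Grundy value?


Kayles: a move removes 1 or 2 adjacent pins from a contiguous row.
Removing pins from a row of k leaves two independent rows (a, b) with a + b = k - 1 (one pin) or a + b = k - 2 (two pins); an end removal gives a = 0.
By Sprague-Grundy, G(k) = mex{ G(a) XOR G(b) } over all these splits. G(0) = 0.
G(1): splits (0,0):0^0=0 -> mex({0}) = 1
G(2): splits (0,1):0^1=1 (0,0):0^0=0 -> mex({0, 1}) = 2
G(3): splits (0,2):0^2=2 (1,1):1^1=0 (0,1):0^1=1 -> mex({0, 1, 2}) = 3
G(4): splits (0,3):0^3=3 (1,2):1^2=3 (0,2):0^2=2 (1,1):1^1=0 -> mex({0, 2, 3}) = 1
G(5): splits (0,4):0^1=1 (1,3):1^3=2 (2,2):2^2=0 (0,3):0^3=3 (1,2):1^2=3 -> mex({0, 1, 2, 3}) = 4
G(6) = mex({0, 1, 2, 4}) = 3
G(7) = mex({0, 1, 3, 4, 5}) = 2
G(8) = mex({0, 2, 3, 5, 6}) = 1
G(9) = mex({0, 1, 2, 3, 6, 7}) = 4
G(10) = mex({0, 1, 3, 4, 5, 7}) = 2
G(11) = mex({0, 1, 2, 3, 4, 5}) = 6
Therefore G(11) = 6.

6


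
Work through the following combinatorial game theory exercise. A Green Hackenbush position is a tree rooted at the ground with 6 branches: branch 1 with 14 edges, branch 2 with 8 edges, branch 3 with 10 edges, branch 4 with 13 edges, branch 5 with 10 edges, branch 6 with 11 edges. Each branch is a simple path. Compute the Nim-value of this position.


The tree has 6 branches from the ground vertex.
In Green Hackenbush, the Nim-value of a simple path of length k is k.
Branch 1: length 14, Nim-value = 14
Branch 2: length 8, Nim-value = 8
Branch 3: length 10, Nim-value = 10
Branch 4: length 13, Nim-value = 13
Branch 5: length 10, Nim-value = 10
Branch 6: length 11, Nim-value = 11
Total Nim-value = XOR of all branch values:
0 XOR 14 = 14
14 XOR 8 = 6
6 XOR 10 = 12
12 XOR 13 = 1
1 XOR 10 = 11
11 XOR 11 = 0
Nim-value of the tree = 0

0


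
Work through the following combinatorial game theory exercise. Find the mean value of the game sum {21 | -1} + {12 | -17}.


G1 = {21 | -1}, G2 = {12 | -17}
Each is a switch {a | b} with numbers a > b; its mean value is (a + b)/2, and mean value is additive over game sums: m(G1 + G2) = m(G1) + m(G2).
Mean of G1 = (21 + (-1))/2 = 20/2 = 10
Mean of G2 = (12 + (-17))/2 = -5/2 = -5/2
Mean of G1 + G2 = 10 + -5/2 = 15/2

15/2


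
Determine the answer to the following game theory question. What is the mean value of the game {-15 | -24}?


Game = {-15 | -24}, a switch {a | b} with numbers a > b.
Its thermograph has left wall a - t and right wall b + t, which meet at t = (a - b)/2, where both equal (a + b)/2. So the mast (mean value) is at (a + b)/2.
Mean = (-15 + (-24))/2 = -39/2 = -39/2

-39/2


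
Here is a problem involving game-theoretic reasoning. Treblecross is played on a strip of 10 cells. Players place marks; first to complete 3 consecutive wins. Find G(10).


Treblecross: place X on empty cells; 3-in-a-row wins.
Playing within two cells of an existing X lets the opponent win at once, so sensible play treats the cells i-2..i+2 around each X as dead. The player left with no safe cell loses, so this is a normal-play take-away game on strips of safe cells.
Placing X at cell i (0-indexed) of a strip of k safe cells leaves independent strips of sizes max(0, i-2) and max(0, k-i-3). Hence G(k) = mex{ G(max(0,i-2)) XOR G(max(0,k-i-3)) : 0 <= i < k }, with G(0) = 0.
G(1): splits (0,0):0^0=0 -> mex({0}) = 1
G(2): splits (0,0):0^0=0 -> mex({0}) = 1
G(3): splits (0,0):0^0=0 -> mex({0}) = 1
G(4): splits (0,1):0^1=1 (0,0):0^0=0 -> mex({0, 1}) = 2
G(5): splits (0,2):0^1=1 (0,1):0^1=1 (0,0):0^0=0 -> mex({0, 1}) = 2
G(6) = mex({1}) = 0
G(7) = mex({0, 1, 2}) = 3
G(8) = mex({0, 1, 2}) = 3
G(9) = mex({0, 2}) = 1
G(10) = mex({0, 2, 3}) = 1
Therefore G(10) = 1.

1


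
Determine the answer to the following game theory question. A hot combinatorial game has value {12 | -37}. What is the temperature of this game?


The game is {12 | -37}, a switch {a | b} with numbers a > b.
Cooling {a | b} by t gives {a - t | b + t}, which stops being hot when a - t = b + t, i.e. at t = (a - b)/2. So the temperature of a switch is (a - b)/2.
Temperature = (Left option - Right option) / 2
= (12 - (-37)) / 2
= 49 / 2
= 49/2

49/2


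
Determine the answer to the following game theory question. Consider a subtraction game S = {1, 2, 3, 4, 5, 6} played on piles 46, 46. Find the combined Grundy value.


Subtraction set: {1, 2, 3, 4, 5, 6}
For this subtraction set, G(n) = n mod 7 (period = max + 1 = 7).
Pile 1 (size 46): G(46) = 46 mod 7 = 4
Pile 2 (size 46): G(46) = 46 mod 7 = 4
Total Grundy value = XOR of all: 4 XOR 4 = 0

0


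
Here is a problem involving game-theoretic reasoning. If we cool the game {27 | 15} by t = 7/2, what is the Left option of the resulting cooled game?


Original game: {27 | 15} (a switch {a | b} with a > b).
Cooling by t (for t below the temperature (a - b)/2 = 6) taxes each move by t: {a | b} cooled by t is {a - t | b + t}.
Cooling amount: t = 7/2
Cooled Left option: 27 - 7/2 = 47/2
Cooled Right option: 15 + 7/2 = 37/2
Cooled game: {47/2 | 37/2}
Left option = 47/2

47/2


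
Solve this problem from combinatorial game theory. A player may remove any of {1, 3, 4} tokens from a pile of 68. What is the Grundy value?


The subtraction set is S = {1, 3, 4}.
G(k) = mex{ G(k - s) : s in S, s <= k }. We compute iteratively: G(0) = 0.
G(1) = mex({0}) = 1
G(2) = mex({1}) = 0
G(3) = mex({0}) = 1
G(4) = mex({0, 1}) = 2
G(5) = mex({0, 1, 2}) = 3
G(6) = mex({0, 1, 3}) = 2
G(7) = mex({1, 2}) = 0
G(8) = mex({0, 2, 3}) = 1
G(9) = mex({1, 2, 3}) = 0
G(10) = mex({0, 2}) = 1
Observe that G(7)..G(10) = 0, 1, 0, 1 repeats G(0)..G(3) = 0, 1, 0, 1.
For k >= max(S) = 4, G(k) is determined by the previous 4 values G(k-4)..G(k-1); a window of 4 consecutive values has recurred shifted by 7, so by induction G(k + 7) = G(k) for all k >= 0: the sequence is periodic from the start with period 7.
One period: G(0..6) = 0, 1, 0, 1, 2, 3, 2.
68 mod 7 = 5, so G(68) = G(5) = 3.

3


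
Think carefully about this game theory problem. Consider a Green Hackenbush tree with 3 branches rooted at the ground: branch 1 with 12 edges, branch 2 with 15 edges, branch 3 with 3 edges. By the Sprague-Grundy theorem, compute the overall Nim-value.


The tree has 3 branches from the ground vertex.
In Green Hackenbush, the Nim-value of a simple path of length k is k.
Branch 1: length 12, Nim-value = 12
Branch 2: length 15, Nim-value = 15
Branch 3: length 3, Nim-value = 3
Total Nim-value = XOR of all branch values:
0 XOR 12 = 12
12 XOR 15 = 3
3 XOR 3 = 0
Nim-value of the tree = 0

0


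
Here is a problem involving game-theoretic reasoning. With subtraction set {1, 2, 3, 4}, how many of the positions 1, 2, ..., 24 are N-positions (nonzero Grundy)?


Subtraction set S = {1, 2, 3, 4}, so G(n) = n mod 5.
G(n) = 0 when n is a multiple of 5.
Multiples of 5 in [1, 24]: 4
N-positions (nonzero Grundy) = 24 - 4 = 20

20


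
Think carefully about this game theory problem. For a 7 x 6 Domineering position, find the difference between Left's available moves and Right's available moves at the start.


Board is 7 x 6 (rows x cols).
Left (vertical) placements: (rows-1) * cols = 6 * 6 = 36
Right (horizontal) placements: rows * (cols-1) = 7 * 5 = 35
Advantage = Left - Right = 36 - 35 = 1

1


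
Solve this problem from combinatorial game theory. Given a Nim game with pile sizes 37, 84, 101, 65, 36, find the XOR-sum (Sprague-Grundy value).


We need the XOR (exclusive or) of all pile sizes.
After XOR-ing pile 1 (size 37): 0 XOR 37 = 37
After XOR-ing pile 2 (size 84): 37 XOR 84 = 113
After XOR-ing pile 3 (size 101): 113 XOR 101 = 20
After XOR-ing pile 4 (size 65): 20 XOR 65 = 85
After XOR-ing pile 5 (size 36): 85 XOR 36 = 113
The Nim-value of this position is 113.

113


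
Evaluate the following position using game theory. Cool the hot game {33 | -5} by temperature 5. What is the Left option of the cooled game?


Original game: {33 | -5} (a switch {a | b} with a > b).
Cooling by t (for t below the temperature (a - b)/2 = 19) taxes each move by t: {a | b} cooled by t is {a - t | b + t}.
Cooling amount: t = 5
Cooled Left option: 33 - 5 = 28
Cooled Right option: -5 + 5 = 0
Cooled game: {28 | 0}
Left option = 28

28
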